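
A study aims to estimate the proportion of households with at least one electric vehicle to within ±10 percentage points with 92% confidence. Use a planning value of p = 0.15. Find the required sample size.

40

For a proportion with margin E = 0.1 at 92% confidence, z = 1.751.
n = p̂(1−p̂)(z/E)² = 0.15 × 0.85 × (1.751/0.1)² = 39.09
Round up: n = 40.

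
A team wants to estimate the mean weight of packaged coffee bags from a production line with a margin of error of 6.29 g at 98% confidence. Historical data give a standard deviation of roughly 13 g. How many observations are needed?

For a mean, the margin of error is E = z·σ/√n, so n = (zσ/E)².
At 98% confidence, z = 2.326.
n = (2.326 × 13 / 6.29)² = 23.11
Round up: n = 24.

n = 24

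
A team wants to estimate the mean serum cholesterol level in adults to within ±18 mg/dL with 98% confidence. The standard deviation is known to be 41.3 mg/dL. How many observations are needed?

For a mean, the margin of error is E = z·σ/√n, so n = (zσ/E)².
At 98% confidence, z = 2.326.
n = (2.326 × 41.3 / 18)² = 28.48
Round up: n = 29.

29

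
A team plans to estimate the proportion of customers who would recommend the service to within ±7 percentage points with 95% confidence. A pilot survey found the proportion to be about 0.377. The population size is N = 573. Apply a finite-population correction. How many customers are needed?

n = 140

For a proportion with margin E = 0.07 at 95% confidence, z = 1.960.
n = p̂(1−p̂)(z/E)² = 0.377 × 0.623 × (1.960/0.07)² = 184.14 — call this n₀.
Finite-population correction with N = 573: n = n₀ / (1 + (n₀−1)/N) = 184.14 / 1.32 = 139.50
Round up: n = 140.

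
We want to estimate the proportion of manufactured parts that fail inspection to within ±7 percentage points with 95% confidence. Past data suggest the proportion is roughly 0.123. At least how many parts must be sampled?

For a proportion with margin E = 0.07 at 95% confidence, z = 1.960.
n = p̂(1−p̂)(z/E)² = 0.123 × 0.877 × (1.960/0.07)² = 84.57
Round up: n = 85.

85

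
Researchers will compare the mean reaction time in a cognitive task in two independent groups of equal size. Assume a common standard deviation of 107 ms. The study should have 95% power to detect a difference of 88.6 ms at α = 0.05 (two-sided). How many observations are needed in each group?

38 per group

For two equal groups, n per group = 2·((z_{α/2} + z_β)·σ/δ)².
z_{α/2} = 1.960; z_β = 1.645 (power 95%).
n = 2 × (3.605 × 107 / 88.6)² = 2 × 18.95 = 37.90
Round up: n = 38 per group.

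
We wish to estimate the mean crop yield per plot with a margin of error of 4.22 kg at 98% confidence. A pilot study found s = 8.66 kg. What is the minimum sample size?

n = 23

For a mean, the margin of error is E = z·σ/√n, so n = (zσ/E)².
At 98% confidence, z = 2.326.
n = (2.326 × 8.66 / 4.22)² = 22.78
Round up: n = 23.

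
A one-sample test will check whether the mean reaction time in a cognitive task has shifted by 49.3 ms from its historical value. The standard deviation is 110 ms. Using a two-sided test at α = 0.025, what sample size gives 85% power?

For a one-sample z-test, n = ((z_{α/2} + z_β)·σ/δ)².
z_{α/2} = 2.241 (two-sided α = 0.025); z_β = 1.036 (power 85% → β = 0.15).
n = (3.277 × 110 / 49.3)² = 53.46
Round up: n = 54.

n = 54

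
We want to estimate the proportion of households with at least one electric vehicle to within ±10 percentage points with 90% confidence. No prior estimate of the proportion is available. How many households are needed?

For a proportion with margin E = 0.1 at 90% confidence, z = 1.645.
With no prior estimate, use p = 0.5, which maximizes p(1−p) at 0.25.
n = 0.25 × (z/E)² = 0.25 × (1.645/0.1)² = 67.65
Round up: n = 68.

68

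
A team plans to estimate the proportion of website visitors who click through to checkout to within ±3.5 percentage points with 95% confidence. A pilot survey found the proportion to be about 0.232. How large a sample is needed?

559

For a proportion with margin E = 0.035 at 95% confidence, z = 1.960.
n = p̂(1−p̂)(z/E)² = 0.232 × 0.768 × (1.960/0.035)² = 558.76
Round up: n = 559.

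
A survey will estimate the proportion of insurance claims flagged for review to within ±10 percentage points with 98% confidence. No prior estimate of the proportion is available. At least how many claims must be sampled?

136

For a proportion with margin E = 0.1 at 98% confidence, z = 2.326.
With no prior estimate, use p = 0.5, which maximizes p(1−p) at 0.25.
n = 0.25 × (z/E)² = 0.25 × (2.326/0.1)² = 135.26
Round up: n = 136.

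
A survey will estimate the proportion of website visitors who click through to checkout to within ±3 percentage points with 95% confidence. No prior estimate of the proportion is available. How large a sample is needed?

1068

For a proportion with margin E = 0.03 at 95% confidence, z = 1.960.
With no prior estimate, use p = 0.5, which maximizes p(1−p) at 0.25.
n = 0.25 × (z/E)² = 0.25 × (1.960/0.03)² = 1067.11
Round up: n = 1068.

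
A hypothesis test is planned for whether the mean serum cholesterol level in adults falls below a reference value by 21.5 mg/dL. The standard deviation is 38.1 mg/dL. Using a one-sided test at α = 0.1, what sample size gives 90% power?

For a one-sample z-test, n = ((z_α + z_β)·σ/δ)².
z_α = 1.282 (one-sided α = 0.1); z_β = 1.282 (power 90% → β = 0.1).
n = (2.564 × 38.1 / 21.5)² = 20.64
Round up: n = 21.

21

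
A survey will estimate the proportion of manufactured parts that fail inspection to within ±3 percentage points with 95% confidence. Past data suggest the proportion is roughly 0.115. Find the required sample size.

For a proportion with margin E = 0.03 at 95% confidence, z = 1.960.
n = p̂(1−p̂)(z/E)² = 0.115 × 0.885 × (1.960/0.03)² = 434.42
Round up: n = 435.

n = 435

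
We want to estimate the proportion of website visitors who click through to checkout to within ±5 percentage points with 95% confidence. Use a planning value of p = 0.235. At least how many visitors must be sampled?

277

For a proportion with margin E = 0.05 at 95% confidence, z = 1.960.
n = p̂(1−p̂)(z/E)² = 0.235 × 0.765 × (1.960/0.05)² = 276.25
Round up: n = 277.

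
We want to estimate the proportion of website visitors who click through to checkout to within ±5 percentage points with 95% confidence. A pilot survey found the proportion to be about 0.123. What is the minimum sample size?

166

For a proportion with margin E = 0.05 at 95% confidence, z = 1.960.
n = p̂(1−p̂)(z/E)² = 0.123 × 0.877 × (1.960/0.05)² = 165.76
Round up: n = 166.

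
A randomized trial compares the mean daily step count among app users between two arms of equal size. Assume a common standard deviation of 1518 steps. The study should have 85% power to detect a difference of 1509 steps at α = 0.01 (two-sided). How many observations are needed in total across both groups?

54 total

For two equal groups, n per group = 2·((z_{α/2} + z_β)·σ/δ)².
z_{α/2} = 2.576; z_β = 1.036 (power 85%).
n = 2 × (3.612 × 1518 / 1509)² = 2 × 13.20 = 26.40
Round up: n = 27 per group.
Total across both groups: 2 × 27 = 54.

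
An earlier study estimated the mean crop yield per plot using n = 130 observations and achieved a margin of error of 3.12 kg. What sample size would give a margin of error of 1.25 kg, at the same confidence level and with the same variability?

Margin of error scales as 1/√n, so n₂ = n₁·(E₁/E₂)².
n₂ = 130 × (3.12/1.25)² = 130 × 6.23 = 809.90
Round up: n₂ = 810.

810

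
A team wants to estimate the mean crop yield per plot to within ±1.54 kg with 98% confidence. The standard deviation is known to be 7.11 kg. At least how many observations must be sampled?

For a mean, the margin of error is E = z·σ/√n, so n = (zσ/E)².
At 98% confidence, z = 2.326.
n = (2.326 × 7.11 / 1.54)² = 115.32
Round up: n = 116.

n = 116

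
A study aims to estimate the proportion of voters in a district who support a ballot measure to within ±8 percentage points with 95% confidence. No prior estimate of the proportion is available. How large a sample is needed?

For a proportion with margin E = 0.08 at 95% confidence, z = 1.960.
With no prior estimate, use p = 0.5, which maximizes p(1−p) at 0.25.
n = 0.25 × (z/E)² = 0.25 × (1.960/0.08)² = 150.06
Round up: n = 151.

151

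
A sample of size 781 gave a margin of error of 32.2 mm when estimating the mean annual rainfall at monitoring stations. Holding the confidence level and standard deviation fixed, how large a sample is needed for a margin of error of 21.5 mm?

1752

Margin of error scales as 1/√n, so n₂ = n₁·(E₁/E₂)².
n₂ = 781 × (32.2/21.5)² = 781 × 2.243 = 1751.78
Round up: n₂ = 1752.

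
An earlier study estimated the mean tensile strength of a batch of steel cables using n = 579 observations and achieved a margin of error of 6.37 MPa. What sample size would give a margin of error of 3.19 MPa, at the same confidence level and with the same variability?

n = 2309

Margin of error scales as 1/√n, so n₂ = n₁·(E₁/E₂)².
n₂ = 579 × (6.37/3.19)² = 579 × 3.987 = 2308.47
Round up: n₂ = 2309.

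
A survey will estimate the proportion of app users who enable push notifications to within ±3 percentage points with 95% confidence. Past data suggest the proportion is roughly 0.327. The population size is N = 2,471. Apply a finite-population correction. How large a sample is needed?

681

For a proportion with margin E = 0.03 at 95% confidence, z = 1.960.
n = p̂(1−p̂)(z/E)² = 0.327 × 0.673 × (1.960/0.03)² = 939.36 — call this n₀.
Finite-population correction with N = 2,471: n = n₀ / (1 + (n₀−1)/N) = 939.36 / 1.38 = 680.70
Round up: n = 681.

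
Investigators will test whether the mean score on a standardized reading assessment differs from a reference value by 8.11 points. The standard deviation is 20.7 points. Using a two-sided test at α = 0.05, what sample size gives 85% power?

59

For a one-sample z-test, n = ((z_{α/2} + z_β)·σ/δ)².
z_{α/2} = 1.960 (two-sided α = 0.05); z_β = 1.036 (power 85% → β = 0.15).
n = (2.996 × 20.7 / 8.11)² = 58.48
Round up: n = 59.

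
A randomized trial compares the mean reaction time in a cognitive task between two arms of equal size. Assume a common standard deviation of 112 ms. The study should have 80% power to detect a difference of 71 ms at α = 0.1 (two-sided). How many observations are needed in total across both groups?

62 total

For two equal groups, n per group = 2·((z_{α/2} + z_β)·σ/δ)².
z_{α/2} = 1.645; z_β = 0.842 (power 80%).
n = 2 × (2.487 × 112 / 71)² = 2 × 15.39 = 30.78
Round up: n = 31 per group.
Total across both groups: 2 × 31 = 62.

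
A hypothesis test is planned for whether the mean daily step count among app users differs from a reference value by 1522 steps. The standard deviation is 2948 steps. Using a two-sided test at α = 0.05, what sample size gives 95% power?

n = 49

For a one-sample z-test, n = ((z_{α/2} + z_β)·σ/δ)².
z_{α/2} = 1.960 (two-sided α = 0.05); z_β = 1.645 (power 95% → β = 0.05).
n = (3.605 × 2948 / 1522)² = 48.76
Round up: n = 49.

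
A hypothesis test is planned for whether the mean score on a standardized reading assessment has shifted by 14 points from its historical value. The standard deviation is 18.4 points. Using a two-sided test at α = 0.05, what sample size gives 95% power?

For a one-sample z-test, n = ((z_{α/2} + z_β)·σ/δ)².
z_{α/2} = 1.960 (two-sided α = 0.05); z_β = 1.645 (power 95% → β = 0.05).
n = (3.605 × 18.4 / 14)² = 22.45
Round up: n = 23.

23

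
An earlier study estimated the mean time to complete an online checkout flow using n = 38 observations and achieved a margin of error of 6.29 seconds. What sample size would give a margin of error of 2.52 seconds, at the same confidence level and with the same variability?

n = 237

Margin of error scales as 1/√n, so n₂ = n₁·(E₁/E₂)².
n₂ = 38 × (6.29/2.52)² = 38 × 6.23 = 236.74
Round up: n₂ = 237.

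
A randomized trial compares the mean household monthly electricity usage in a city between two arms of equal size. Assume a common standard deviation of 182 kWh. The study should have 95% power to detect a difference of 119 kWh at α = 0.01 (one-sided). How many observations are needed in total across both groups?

148 total

For two equal groups, n per group = 2·((z_α + z_β)·σ/δ)².
z_α = 2.326; z_β = 1.645 (power 95%).
n = 2 × (3.971 × 182 / 119)² = 2 × 36.88 = 73.76
Round up: n = 74 per group.
Total across both groups: 2 × 74 = 148.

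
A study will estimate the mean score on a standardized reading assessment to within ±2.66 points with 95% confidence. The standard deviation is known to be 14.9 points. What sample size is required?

For a mean, the margin of error is E = z·σ/√n, so n = (zσ/E)².
At 95% confidence, z = 1.960.
n = (1.960 × 14.9 / 2.66)² = 120.54
Round up: n = 121.

121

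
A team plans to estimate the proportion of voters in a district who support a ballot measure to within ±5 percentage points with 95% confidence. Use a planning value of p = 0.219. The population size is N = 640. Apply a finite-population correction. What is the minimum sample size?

For a proportion with margin E = 0.05 at 95% confidence, z = 1.960.
n = p̂(1−p̂)(z/E)² = 0.219 × 0.781 × (1.960/0.05)² = 262.83 — call this n₀.
Finite-population correction with N = 640: n = n₀ / (1 + (n₀−1)/N) = 262.83 / 1.409 = 186.54
Round up: n = 187.

187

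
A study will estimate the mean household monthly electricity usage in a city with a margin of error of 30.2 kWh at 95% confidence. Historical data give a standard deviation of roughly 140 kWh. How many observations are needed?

For a mean, the margin of error is E = z·σ/√n, so n = (zσ/E)².
At 95% confidence, z = 1.960.
n = (1.960 × 140 / 30.2)² = 82.56
Round up: n = 83.

n = 83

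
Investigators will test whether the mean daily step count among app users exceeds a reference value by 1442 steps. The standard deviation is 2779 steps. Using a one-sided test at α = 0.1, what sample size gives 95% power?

32

For a one-sample z-test, n = ((z_α + z_β)·σ/δ)².
z_α = 1.282 (one-sided α = 0.1); z_β = 1.645 (power 95% → β = 0.05).
n = (2.927 × 2779 / 1442)² = 31.82
Round up: n = 32.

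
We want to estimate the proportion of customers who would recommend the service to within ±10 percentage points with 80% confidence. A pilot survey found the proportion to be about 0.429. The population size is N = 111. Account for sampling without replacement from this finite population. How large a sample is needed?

For a proportion with margin E = 0.1 at 80% confidence, z = 1.282.
n = p̂(1−p̂)(z/E)² = 0.429 × 0.571 × (1.282/0.1)² = 40.26 — call this n₀.
Finite-population correction with N = 111: n = n₀ / (1 + (n₀−1)/N) = 40.26 / 1.354 = 29.73
Round up: n = 30.

n = 30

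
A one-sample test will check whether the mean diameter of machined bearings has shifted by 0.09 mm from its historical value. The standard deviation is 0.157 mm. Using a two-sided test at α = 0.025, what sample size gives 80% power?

For a one-sample z-test, n = ((z_{α/2} + z_β)·σ/δ)².
z_{α/2} = 2.241 (two-sided α = 0.025); z_β = 0.842 (power 80% → β = 0.2).
n = (3.083 × 0.157 / 0.09)² = 28.92
Round up: n = 29.

29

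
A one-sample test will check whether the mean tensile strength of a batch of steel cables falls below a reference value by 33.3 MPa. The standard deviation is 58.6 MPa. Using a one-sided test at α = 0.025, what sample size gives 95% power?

For a one-sample z-test, n = ((z_α + z_β)·σ/δ)².
z_α = 1.960 (one-sided α = 0.025); z_β = 1.645 (power 95% → β = 0.05).
n = (3.605 × 58.6 / 33.3)² = 40.25
Round up: n = 41.

41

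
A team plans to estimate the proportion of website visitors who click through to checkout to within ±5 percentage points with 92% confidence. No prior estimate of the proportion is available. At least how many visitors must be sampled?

n = 307

For a proportion with margin E = 0.05 at 92% confidence, z = 1.751.
With no prior estimate, use p = 0.5, which maximizes p(1−p) at 0.25.
n = 0.25 × (z/E)² = 0.25 × (1.751/0.05)² = 306.60
Round up: n = 307.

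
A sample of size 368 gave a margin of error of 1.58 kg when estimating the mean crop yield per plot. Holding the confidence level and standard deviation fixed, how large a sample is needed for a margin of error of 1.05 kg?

834

Margin of error scales as 1/√n, so n₂ = n₁·(E₁/E₂)².
n₂ = 368 × (1.58/1.05)² = 368 × 2.264 = 833.15
Round up: n₂ = 834.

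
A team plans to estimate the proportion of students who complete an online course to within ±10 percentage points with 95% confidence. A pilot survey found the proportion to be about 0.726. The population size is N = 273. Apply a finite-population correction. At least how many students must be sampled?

60

For a proportion with margin E = 0.1 at 95% confidence, z = 1.960.
n = p̂(1−p̂)(z/E)² = 0.726 × 0.274 × (1.960/0.1)² = 76.42 — call this n₀.
Finite-population correction with N = 273: n = n₀ / (1 + (n₀−1)/N) = 76.42 / 1.276 = 59.89
Round up: n = 60.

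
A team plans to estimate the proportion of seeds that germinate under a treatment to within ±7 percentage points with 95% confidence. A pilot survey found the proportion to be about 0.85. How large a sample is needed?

100

For a proportion with margin E = 0.07 at 95% confidence, z = 1.960.
n = p̂(1−p̂)(z/E)² = 0.85 × 0.15 × (1.960/0.07)² = 99.96
Round up: n = 100.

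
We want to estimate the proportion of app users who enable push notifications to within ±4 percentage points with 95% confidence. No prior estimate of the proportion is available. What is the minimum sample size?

For a proportion with margin E = 0.04 at 95% confidence, z = 1.960.
With no prior estimate, use p = 0.5, which maximizes p(1−p) at 0.25.
n = 0.25 × (z/E)² = 0.25 × (1.960/0.04)² = 600.25
Round up: n = 601.

n = 601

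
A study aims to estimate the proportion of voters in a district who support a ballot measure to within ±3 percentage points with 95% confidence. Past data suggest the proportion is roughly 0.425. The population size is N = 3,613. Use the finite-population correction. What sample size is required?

810

For a proportion with margin E = 0.03 at 95% confidence, z = 1.960.
n = p̂(1−p̂)(z/E)² = 0.425 × 0.575 × (1.960/0.03)² = 1043.10 — call this n₀.
Finite-population correction with N = 3,613: n = n₀ / (1 + (n₀−1)/N) = 1043.10 / 1.288 = 809.86
Round up: n = 810.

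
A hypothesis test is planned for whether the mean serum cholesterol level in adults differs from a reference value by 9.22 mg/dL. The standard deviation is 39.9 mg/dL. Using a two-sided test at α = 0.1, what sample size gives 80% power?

116

For a one-sample z-test, n = ((z_{α/2} + z_β)·σ/δ)².
z_{α/2} = 1.645 (two-sided α = 0.1); z_β = 0.842 (power 80% → β = 0.2).
n = (2.487 × 39.9 / 9.22)² = 115.83
Round up: n = 116.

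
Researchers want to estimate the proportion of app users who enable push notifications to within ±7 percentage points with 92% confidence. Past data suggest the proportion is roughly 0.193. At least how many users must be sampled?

98

For a proportion with margin E = 0.07 at 92% confidence, z = 1.751.
n = p̂(1−p̂)(z/E)² = 0.193 × 0.807 × (1.751/0.07)² = 97.46
Round up: n = 98.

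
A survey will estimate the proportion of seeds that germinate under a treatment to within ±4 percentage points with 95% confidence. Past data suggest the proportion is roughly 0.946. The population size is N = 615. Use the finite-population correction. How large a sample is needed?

For a proportion with margin E = 0.04 at 95% confidence, z = 1.960.
n = p̂(1−p̂)(z/E)² = 0.946 × 0.054 × (1.960/0.04)² = 122.65 — call this n₀.
Finite-population correction with N = 615: n = n₀ / (1 + (n₀−1)/N) = 122.65 / 1.198 = 102.38
Round up: n = 103.

103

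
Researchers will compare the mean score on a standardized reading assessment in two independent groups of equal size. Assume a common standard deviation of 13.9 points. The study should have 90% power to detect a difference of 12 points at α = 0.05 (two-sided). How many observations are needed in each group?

For two equal groups, n per group = 2·((z_{α/2} + z_β)·σ/δ)².
z_{α/2} = 1.960; z_β = 1.282 (power 90%).
n = 2 × (3.242 × 13.9 / 12)² = 2 × 14.10 = 28.20
Round up: n = 29 per group.

29 per group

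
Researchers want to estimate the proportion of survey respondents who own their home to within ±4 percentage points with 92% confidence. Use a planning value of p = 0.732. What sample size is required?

n = 376

For a proportion with margin E = 0.04 at 92% confidence, z = 1.751.
n = p̂(1−p̂)(z/E)² = 0.732 × 0.268 × (1.751/0.04)² = 375.92
Round up: n = 376.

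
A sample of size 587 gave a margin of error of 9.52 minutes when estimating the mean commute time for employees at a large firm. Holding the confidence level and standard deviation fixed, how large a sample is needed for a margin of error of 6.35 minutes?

Margin of error scales as 1/√n, so n₂ = n₁·(E₁/E₂)².
n₂ = 587 × (9.52/6.35)² = 587 × 2.248 = 1319.58
Round up: n₂ = 1320.

1320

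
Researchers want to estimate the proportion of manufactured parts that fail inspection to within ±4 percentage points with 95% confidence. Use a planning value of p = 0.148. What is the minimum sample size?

303

For a proportion with margin E = 0.04 at 95% confidence, z = 1.960.
n = p̂(1−p̂)(z/E)² = 0.148 × 0.852 × (1.960/0.04)² = 302.76
Round up: n = 303.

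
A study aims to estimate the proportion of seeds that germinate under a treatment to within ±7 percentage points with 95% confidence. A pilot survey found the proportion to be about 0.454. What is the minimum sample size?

For a proportion with margin E = 0.07 at 95% confidence, z = 1.960.
n = p̂(1−p̂)(z/E)² = 0.454 × 0.546 × (1.960/0.07)² = 194.34
Round up: n = 195.

195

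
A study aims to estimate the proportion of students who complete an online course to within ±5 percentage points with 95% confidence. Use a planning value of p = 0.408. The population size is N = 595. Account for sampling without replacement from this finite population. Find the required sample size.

n = 229

For a proportion with margin E = 0.05 at 95% confidence, z = 1.960.
n = p̂(1−p̂)(z/E)² = 0.408 × 0.592 × (1.960/0.05)² = 371.15 — call this n₀.
Finite-population correction with N = 595: n = n₀ / (1 + (n₀−1)/N) = 371.15 / 1.622 = 228.82
Round up: n = 229.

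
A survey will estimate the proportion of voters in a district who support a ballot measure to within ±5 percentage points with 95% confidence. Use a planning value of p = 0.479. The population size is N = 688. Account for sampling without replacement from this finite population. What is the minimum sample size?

n = 247

For a proportion with margin E = 0.05 at 95% confidence, z = 1.960.
n = p̂(1−p̂)(z/E)² = 0.479 × 0.521 × (1.960/0.05)² = 383.48 — call this n₀.
Finite-population correction with N = 688: n = n₀ / (1 + (n₀−1)/N) = 383.48 / 1.556 = 246.45
Round up: n = 247.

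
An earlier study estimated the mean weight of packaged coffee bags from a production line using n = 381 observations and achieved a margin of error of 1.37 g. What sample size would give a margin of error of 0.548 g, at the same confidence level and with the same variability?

Margin of error scales as 1/√n, so n₂ = n₁·(E₁/E₂)².
n₂ = 381 × (1.37/0.548)² = 381 × 6.25 = 2381.25
Round up: n₂ = 2382.

n = 2382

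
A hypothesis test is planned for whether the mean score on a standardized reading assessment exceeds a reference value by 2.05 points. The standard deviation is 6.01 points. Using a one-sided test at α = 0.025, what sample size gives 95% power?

For a one-sample z-test, n = ((z_α + z_β)·σ/δ)².
z_α = 1.960 (one-sided α = 0.025); z_β = 1.645 (power 95% → β = 0.05).
n = (3.605 × 6.01 / 2.05)² = 111.70
Round up: n = 112.

n = 112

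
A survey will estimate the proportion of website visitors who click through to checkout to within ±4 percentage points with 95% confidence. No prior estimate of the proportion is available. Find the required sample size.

n = 601

For a proportion with margin E = 0.04 at 95% confidence, z = 1.960.
With no prior estimate, use p = 0.5, which maximizes p(1−p) at 0.25.
n = 0.25 × (z/E)² = 0.25 × (1.960/0.04)² = 600.25
Round up: n = 601.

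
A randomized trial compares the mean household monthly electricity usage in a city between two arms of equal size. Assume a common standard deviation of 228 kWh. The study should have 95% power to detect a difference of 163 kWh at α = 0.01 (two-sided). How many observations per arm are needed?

For two equal groups, n per group = 2·((z_{α/2} + z_β)·σ/δ)².
z_{α/2} = 2.576; z_β = 1.645 (power 95%).
n = 2 × (4.221 × 228 / 163)² = 2 × 34.86 = 69.72
Round up: n = 70 per group.

70 per group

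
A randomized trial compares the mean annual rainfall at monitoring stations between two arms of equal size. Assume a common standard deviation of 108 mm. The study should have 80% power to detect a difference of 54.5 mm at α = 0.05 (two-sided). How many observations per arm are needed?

62 per group

For two equal groups, n per group = 2·((z_{α/2} + z_β)·σ/δ)².
z_{α/2} = 1.960; z_β = 0.842 (power 80%).
n = 2 × (2.802 × 108 / 54.5)² = 2 × 30.83 = 61.66
Round up: n = 62 per group.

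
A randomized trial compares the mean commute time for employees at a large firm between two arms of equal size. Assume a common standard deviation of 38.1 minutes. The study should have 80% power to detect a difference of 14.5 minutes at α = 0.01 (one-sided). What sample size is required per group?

139 per group

For two equal groups, n per group = 2·((z_α + z_β)·σ/δ)².
z_α = 2.326; z_β = 0.842 (power 80%).
n = 2 × (3.168 × 38.1 / 14.5)² = 2 × 69.29 = 138.58
Round up: n = 139 per group.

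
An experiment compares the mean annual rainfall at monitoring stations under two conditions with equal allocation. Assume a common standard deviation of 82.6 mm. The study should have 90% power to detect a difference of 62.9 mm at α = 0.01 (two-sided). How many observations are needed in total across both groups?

For two equal groups, n per group = 2·((z_{α/2} + z_β)·σ/δ)².
z_{α/2} = 2.576; z_β = 1.282 (power 90%).
n = 2 × (3.858 × 82.6 / 62.9)² = 2 × 25.67 = 51.34
Round up: n = 52 per group.
Total across both groups: 2 × 52 = 104.

104 total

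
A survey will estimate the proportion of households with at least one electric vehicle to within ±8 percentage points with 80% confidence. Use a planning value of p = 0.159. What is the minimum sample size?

35

For a proportion with margin E = 0.08 at 80% confidence, z = 1.282.
n = p̂(1−p̂)(z/E)² = 0.159 × 0.841 × (1.282/0.08)² = 34.34
Round up: n = 35.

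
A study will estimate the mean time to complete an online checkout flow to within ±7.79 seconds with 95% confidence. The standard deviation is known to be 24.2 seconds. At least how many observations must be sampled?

For a mean, the margin of error is E = z·σ/√n, so n = (zσ/E)².
At 95% confidence, z = 1.960.
n = (1.960 × 24.2 / 7.79)² = 37.07
Round up: n = 38.

n = 38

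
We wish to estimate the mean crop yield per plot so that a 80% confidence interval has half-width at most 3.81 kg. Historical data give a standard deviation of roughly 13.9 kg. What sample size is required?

For a mean, the margin of error is E = z·σ/√n, so n = (zσ/E)².
At 80% confidence, z = 1.282.
n = (1.282 × 13.9 / 3.81)² = 21.88
Round up: n = 22.

n = 22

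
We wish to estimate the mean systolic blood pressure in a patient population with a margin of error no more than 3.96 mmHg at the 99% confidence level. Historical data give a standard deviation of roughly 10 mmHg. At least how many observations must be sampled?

43

For a mean, the margin of error is E = z·σ/√n, so n = (zσ/E)².
At 99% confidence, z = 2.576.
n = (2.576 × 10 / 3.96)² = 42.32
Round up: n = 43.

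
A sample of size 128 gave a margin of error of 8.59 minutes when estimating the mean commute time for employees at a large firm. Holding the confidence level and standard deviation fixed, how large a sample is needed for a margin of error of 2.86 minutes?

1155

Margin of error scales as 1/√n, so n₂ = n₁·(E₁/E₂)².
n₂ = 128 × (8.59/2.86)² = 128 × 9.021 = 1154.69
Round up: n₂ = 1155.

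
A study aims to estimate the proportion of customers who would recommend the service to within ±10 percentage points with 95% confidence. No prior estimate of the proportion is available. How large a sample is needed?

97

For a proportion with margin E = 0.1 at 95% confidence, z = 1.960.
With no prior estimate, use p = 0.5, which maximizes p(1−p) at 0.25.
n = 0.25 × (z/E)² = 0.25 × (1.960/0.1)² = 96.04
Round up: n = 97.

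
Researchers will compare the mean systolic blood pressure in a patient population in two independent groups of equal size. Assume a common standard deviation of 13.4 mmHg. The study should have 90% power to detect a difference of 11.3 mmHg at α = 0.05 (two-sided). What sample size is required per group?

For two equal groups, n per group = 2·((z_{α/2} + z_β)·σ/δ)².
z_{α/2} = 1.960; z_β = 1.282 (power 90%).
n = 2 × (3.242 × 13.4 / 11.3)² = 2 × 14.78 = 29.56
Round up: n = 30 per group.

30 per group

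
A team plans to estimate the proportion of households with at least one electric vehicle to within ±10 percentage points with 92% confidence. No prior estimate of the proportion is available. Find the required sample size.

For a proportion with margin E = 0.1 at 92% confidence, z = 1.751.
With no prior estimate, use p = 0.5, which maximizes p(1−p) at 0.25.
n = 0.25 × (z/E)² = 0.25 × (1.751/0.1)² = 76.65
Round up: n = 77.

77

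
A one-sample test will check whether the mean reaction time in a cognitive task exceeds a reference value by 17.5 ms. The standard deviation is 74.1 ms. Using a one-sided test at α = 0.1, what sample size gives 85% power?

n = 97

For a one-sample z-test, n = ((z_α + z_β)·σ/δ)².
z_α = 1.282 (one-sided α = 0.1); z_β = 1.036 (power 85% → β = 0.15).
n = (2.318 × 74.1 / 17.5)² = 96.34
Round up: n = 97.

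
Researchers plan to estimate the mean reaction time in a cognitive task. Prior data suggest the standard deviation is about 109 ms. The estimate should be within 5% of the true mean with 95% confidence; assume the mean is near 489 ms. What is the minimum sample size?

For a mean, the margin of error is E = z·σ/√n, so n = (zσ/E)².
At 95% confidence, z = 1.960.
E = 5% of 489 = 24.45 ms.
n = (1.960 × 109 / 24.45)² = 76.35
Round up: n = 77.

77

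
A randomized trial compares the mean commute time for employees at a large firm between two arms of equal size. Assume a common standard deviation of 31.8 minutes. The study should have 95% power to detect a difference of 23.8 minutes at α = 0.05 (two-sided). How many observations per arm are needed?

47 per group

For two equal groups, n per group = 2·((z_{α/2} + z_β)·σ/δ)².
z_{α/2} = 1.960; z_β = 1.645 (power 95%).
n = 2 × (3.605 × 31.8 / 23.8)² = 2 × 23.20 = 46.40
Round up: n = 47 per group.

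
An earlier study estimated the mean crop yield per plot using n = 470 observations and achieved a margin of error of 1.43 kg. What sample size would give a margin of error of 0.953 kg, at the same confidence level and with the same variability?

Margin of error scales as 1/√n, so n₂ = n₁·(E₁/E₂)².
n₂ = 470 × (1.43/0.953)² = 470 × 2.252 = 1058.44
Round up: n₂ = 1059.

1059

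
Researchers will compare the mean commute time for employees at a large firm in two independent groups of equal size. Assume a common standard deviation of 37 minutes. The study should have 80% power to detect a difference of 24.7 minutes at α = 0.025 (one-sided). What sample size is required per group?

36 per group

For two equal groups, n per group = 2·((z_α + z_β)·σ/δ)².
z_α = 1.960; z_β = 0.842 (power 80%).
n = 2 × (2.802 × 37 / 24.7)² = 2 × 17.62 = 35.24
Round up: n = 36 per group.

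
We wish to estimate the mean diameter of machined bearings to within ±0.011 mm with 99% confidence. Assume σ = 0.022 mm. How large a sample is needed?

For a mean, the margin of error is E = z·σ/√n, so n = (zσ/E)².
At 99% confidence, z = 2.576.
n = (2.576 × 0.022 / 0.011)² = 26.54
Round up: n = 27.

27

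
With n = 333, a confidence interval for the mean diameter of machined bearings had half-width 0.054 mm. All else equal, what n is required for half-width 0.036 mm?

Margin of error scales as 1/√n, so n₂ = n₁·(E₁/E₂)².
n₂ = 333 × (0.054/0.036)² = 333 × 2.25 = 749.25
Round up: n₂ = 750.

750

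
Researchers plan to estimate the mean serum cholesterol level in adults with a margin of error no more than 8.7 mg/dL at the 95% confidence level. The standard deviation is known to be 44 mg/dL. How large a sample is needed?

For a mean, the margin of error is E = z·σ/√n, so n = (zσ/E)².
At 95% confidence, z = 1.960.
n = (1.960 × 44 / 8.7)² = 98.26
Round up: n = 99.

99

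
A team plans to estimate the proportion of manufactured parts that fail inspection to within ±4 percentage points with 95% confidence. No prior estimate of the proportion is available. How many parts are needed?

601

For a proportion with margin E = 0.04 at 95% confidence, z = 1.960.
With no prior estimate, use p = 0.5, which maximizes p(1−p) at 0.25.
n = 0.25 × (z/E)² = 0.25 × (1.960/0.04)² = 600.25
Round up: n = 601.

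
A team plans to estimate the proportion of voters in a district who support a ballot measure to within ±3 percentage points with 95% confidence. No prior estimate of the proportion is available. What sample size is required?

n = 1068

For a proportion with margin E = 0.03 at 95% confidence, z = 1.960.
With no prior estimate, use p = 0.5, which maximizes p(1−p) at 0.25.
n = 0.25 × (z/E)² = 0.25 × (1.960/0.03)² = 1067.11
Round up: n = 1068.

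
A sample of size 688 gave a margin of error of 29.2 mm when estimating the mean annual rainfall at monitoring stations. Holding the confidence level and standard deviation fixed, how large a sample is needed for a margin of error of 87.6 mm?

Margin of error scales as 1/√n, so n₂ = n₁·(E₁/E₂)².
n₂ = 688 × (29.2/87.6)² = 688 × 0.1111 = 76.44
Round up: n₂ = 77.

n = 77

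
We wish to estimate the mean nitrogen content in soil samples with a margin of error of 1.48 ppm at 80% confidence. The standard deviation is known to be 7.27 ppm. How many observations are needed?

For a mean, the margin of error is E = z·σ/√n, so n = (zσ/E)².
At 80% confidence, z = 1.282.
n = (1.282 × 7.27 / 1.48)² = 39.66
Round up: n = 40.

40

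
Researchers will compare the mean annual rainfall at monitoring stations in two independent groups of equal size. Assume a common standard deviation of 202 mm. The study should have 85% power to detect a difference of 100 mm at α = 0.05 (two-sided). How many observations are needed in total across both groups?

For two equal groups, n per group = 2·((z_{α/2} + z_β)·σ/δ)².
z_{α/2} = 1.960; z_β = 1.036 (power 85%).
n = 2 × (2.996 × 202 / 100)² = 2 × 36.63 = 73.26
Round up: n = 74 per group.
Total across both groups: 2 × 74 = 148.

148 total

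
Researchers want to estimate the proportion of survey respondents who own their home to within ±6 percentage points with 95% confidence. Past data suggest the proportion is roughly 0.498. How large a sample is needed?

267

For a proportion with margin E = 0.06 at 95% confidence, z = 1.960.
n = p̂(1−p̂)(z/E)² = 0.498 × 0.502 × (1.960/0.06)² = 266.77
Round up: n = 267.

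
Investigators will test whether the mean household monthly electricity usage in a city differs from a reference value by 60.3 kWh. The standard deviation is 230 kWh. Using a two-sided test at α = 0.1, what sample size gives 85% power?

n = 105

For a one-sample z-test, n = ((z_{α/2} + z_β)·σ/δ)².
z_{α/2} = 1.645 (two-sided α = 0.1); z_β = 1.036 (power 85% → β = 0.15).
n = (2.681 × 230 / 60.3)² = 104.57
Round up: n = 105.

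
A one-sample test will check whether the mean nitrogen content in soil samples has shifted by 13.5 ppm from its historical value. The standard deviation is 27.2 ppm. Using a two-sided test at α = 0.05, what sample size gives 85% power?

37

For a one-sample z-test, n = ((z_{α/2} + z_β)·σ/δ)².
z_{α/2} = 1.960 (two-sided α = 0.05); z_β = 1.036 (power 85% → β = 0.15).
n = (2.996 × 27.2 / 13.5)² = 36.44
Round up: n = 37.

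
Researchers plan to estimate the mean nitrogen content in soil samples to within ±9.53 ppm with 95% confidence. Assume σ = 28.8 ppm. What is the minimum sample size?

36

For a mean, the margin of error is E = z·σ/√n, so n = (zσ/E)².
At 95% confidence, z = 1.960.
n = (1.960 × 28.8 / 9.53)² = 35.08
Round up: n = 36.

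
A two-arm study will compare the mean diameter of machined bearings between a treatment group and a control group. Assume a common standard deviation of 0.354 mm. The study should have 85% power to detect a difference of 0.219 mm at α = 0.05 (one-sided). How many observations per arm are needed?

38 per group

For two equal groups, n per group = 2·((z_α + z_β)·σ/δ)².
z_α = 1.645; z_β = 1.036 (power 85%).
n = 2 × (2.681 × 0.354 / 0.219)² = 2 × 18.78 = 37.56
Round up: n = 38 per group.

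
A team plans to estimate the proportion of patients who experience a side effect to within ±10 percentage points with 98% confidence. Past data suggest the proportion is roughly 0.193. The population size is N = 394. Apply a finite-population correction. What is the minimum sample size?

For a proportion with margin E = 0.1 at 98% confidence, z = 2.326.
n = p̂(1−p̂)(z/E)² = 0.193 × 0.807 × (2.326/0.1)² = 84.27 — call this n₀.
Finite-population correction with N = 394: n = n₀ / (1 + (n₀−1)/N) = 84.27 / 1.211 = 69.59
Round up: n = 70.

70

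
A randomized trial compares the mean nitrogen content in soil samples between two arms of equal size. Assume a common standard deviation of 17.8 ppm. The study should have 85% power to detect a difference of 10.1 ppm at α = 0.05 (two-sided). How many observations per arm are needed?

For two equal groups, n per group = 2·((z_{α/2} + z_β)·σ/δ)².
z_{α/2} = 1.960; z_β = 1.036 (power 85%).
n = 2 × (2.996 × 17.8 / 10.1)² = 2 × 27.88 = 55.76
Round up: n = 56 per group.

56 per group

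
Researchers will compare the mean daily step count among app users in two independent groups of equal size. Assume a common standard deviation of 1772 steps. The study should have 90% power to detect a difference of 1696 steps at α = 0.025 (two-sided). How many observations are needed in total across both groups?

For two equal groups, n per group = 2·((z_{α/2} + z_β)·σ/δ)².
z_{α/2} = 2.241; z_β = 1.282 (power 90%).
n = 2 × (3.523 × 1772 / 1696)² = 2 × 13.55 = 27.10
Round up: n = 28 per group.
Total across both groups: 2 × 28 = 56.

56 total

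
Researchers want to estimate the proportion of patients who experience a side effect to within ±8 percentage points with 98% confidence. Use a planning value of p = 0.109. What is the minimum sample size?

For a proportion with margin E = 0.08 at 98% confidence, z = 2.326.
n = p̂(1−p̂)(z/E)² = 0.109 × 0.891 × (2.326/0.08)² = 82.10
Round up: n = 83.

83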